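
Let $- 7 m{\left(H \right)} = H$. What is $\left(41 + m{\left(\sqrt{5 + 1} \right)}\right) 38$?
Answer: $1558 - \frac{38 \sqrt{6}}{7} \approx 1544.7$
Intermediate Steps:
$m{\left(H \right)} = - \frac{H}{7}$
$\left(41 + m{\left(\sqrt{5 + 1} \right)}\right) 38 = \left(41 - \frac{\sqrt{5 + 1}}{7}\right) 38 = \left(41 - \frac{\sqrt{6}}{7}\right) 38 = 1558 - \frac{38 \sqrt{6}}{7}$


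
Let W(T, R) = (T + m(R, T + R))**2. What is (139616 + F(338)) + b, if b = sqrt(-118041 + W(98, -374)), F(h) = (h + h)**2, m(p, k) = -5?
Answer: 596592 + 4*I*sqrt(6837) ≈ 5.9659e+5 + 330.74*I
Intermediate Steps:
W(T, R) = (-5 + T)**2 (W(T, R) = (T - 5)**2 = (-5 + T)**2)
F(h) = 4*h**2 (F(h) = (2*h)**2 = 4*h**2)
b = 4*I*sqrt(6837) (b = sqrt(-118041 + (-5 + 98)**2) = sqrt(-118041 + 93**2) = sqrt(-118041 + 8649) = sqrt(-109392) = 4*I*sqrt(6837) ≈ 330.74*I)
(139616 + F(338)) + b = (139616 + 4*338**2) + 4*I*sqrt(6837) = (139616 + 4*114244) + 4*I*sqrt(6837) = (139616 + 456976) + 4*I*sqrt(6837) = 596592 + 4*I*sqrt(6837)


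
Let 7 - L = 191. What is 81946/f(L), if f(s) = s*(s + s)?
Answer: 40973/33856 ≈ 1.2102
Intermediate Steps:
L = -184 (L = 7 - 1*191 = 7 - 191 = -184)
f(s) = 2*s**2 (f(s) = s*(2*s) = 2*s**2)
81946/f(L) = 81946/((2*(-184)**2)) = 81946/((2*33856)) = 81946/67712 = 81946*(1/67712) = 40973/33856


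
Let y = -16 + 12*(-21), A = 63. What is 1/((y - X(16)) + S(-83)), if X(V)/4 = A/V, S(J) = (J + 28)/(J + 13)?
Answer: -28/7923 ≈ -0.0035340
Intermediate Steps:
S(J) = (28 + J)/(13 + J)
X(V) = 252/V (X(V) = 4*(63/V) = 252/V)
y = -268 (y = -16 - 252 = -268)
1/((y - X(16)) + S(-83)) = 1/((-268 - 252/16) + (28 - 83)/(13 - 83)) = 1/((-268 - 252/16) - 55/(-70)) = 1/((-268 - 1*63/4) - 1/70*(-55)) = 1/((-268 - 63/4) + 11/14) = 1/(-1135/4 + 11/14) = 1/(-7923/28) = -28/7923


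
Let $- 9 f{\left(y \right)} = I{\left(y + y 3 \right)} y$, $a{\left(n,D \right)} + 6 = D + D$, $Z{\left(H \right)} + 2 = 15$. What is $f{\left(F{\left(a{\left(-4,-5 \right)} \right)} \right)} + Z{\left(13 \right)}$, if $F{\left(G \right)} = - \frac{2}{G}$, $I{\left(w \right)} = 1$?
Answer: $\frac{935}{72} \approx 12.986$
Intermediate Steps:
$Z{\left(H \right)} = 13$ ($Z{\left(H \right)} = -2 + 15 = 13$)
$a{\left(n,D \right)} = -6 + 2 D$ ($a{\left(n,D \right)} = -6 + \left(D + D\right) = -6 + 2 D$)
$f{\left(y \right)} = - \frac{y}{9}$ ($f{\left(y \right)} = - \frac{1 y}{9} = - \frac{y}{9}$)
$f{\left(F{\left(a{\left(-4,-5 \right)} \right)} \right)} + Z{\left(13 \right)} = - \frac{\left(-2\right) \frac{1}{-6 + 2 \left(-5\right)}}{9} + 13 = - \frac{\left(-2\right) \frac{1}{-6 - 10}}{9} + 13 = - \frac{\left(-2\right) \frac{1}{-16}}{9} + 13 = - \frac{\left(-2\right) \left(- \frac{1}{16}\right)}{9} + 13 = \left(- \frac{1}{9}\right) \frac{1}{8} + 13 = - \frac{1}{72} + 13 = \frac{935}{72}$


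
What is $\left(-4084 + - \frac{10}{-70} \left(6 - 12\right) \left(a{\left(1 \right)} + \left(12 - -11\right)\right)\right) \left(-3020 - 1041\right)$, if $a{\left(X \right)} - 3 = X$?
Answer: $\frac{116753750}{7} \approx 1.6679 \cdot 10^{7}$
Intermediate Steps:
$a{\left(X \right)} = 3 + X$
$\left(-4084 + - \frac{10}{-70} \left(6 - 12\right) \left(a{\left(1 \right)} + \left(12 - -11\right)\right)\right) \left(-3020 - 1041\right) = \left(-4084 + - \frac{10}{-70} \left(6 - 12\right) \left(\left(3 + 1\right) + \left(12 - -11\right)\right)\right) \left(-3020 - 1041\right) = \left(-4084 + \left(-10\right) \left(- \frac{1}{70}\right) \left(- 6 \left(4 + \left(12 + 11\right)\right)\right)\right) \left(-4061\right) = \left(-4084 + \frac{\left(-6\right) \left(4 + 23\right)}{7}\right) \left(-4061\right) = \left(-4084 + \frac{\left(-6\right) 27}{7}\right) \left(-4061\right) = \left(-4084 + \frac{1}{7} \left(-162\right)\right) \left(-4061\right) = \left(-4084 - \frac{162}{7}\right) \left(-4061\right) = \left(- \frac{28750}{7}\right) \left(-4061\right) = \frac{116753750}{7}$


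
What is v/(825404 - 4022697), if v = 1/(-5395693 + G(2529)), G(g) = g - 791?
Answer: 1/17246054563815 ≈ 5.7984e-14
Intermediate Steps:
G(g) = -791 + g
v = -1/5393955 (v = 1/(-5395693 + (-791 + 2529)) = 1/(-5395693 + 1738) = 1/(-5393955) = -1/5393955 ≈ -1.8539e-7)
v/(825404 - 4022697) = -1/(5393955*(825404 - 4022697)) = -1/5393955/(-3197293) = -1/5393955*(-1/3197293) = 1/17246054563815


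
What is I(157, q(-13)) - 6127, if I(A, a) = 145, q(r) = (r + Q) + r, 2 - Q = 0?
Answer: -5982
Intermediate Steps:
Q = 2 (Q = 2 - 1*0 = 2 + 0 = 2)
q(r) = 2 + 2*r (q(r) = (r + 2) + r = (2 + r) + r = 2 + 2*r)
I(157, q(-13)) - 6127 = 145 - 6127 = -5982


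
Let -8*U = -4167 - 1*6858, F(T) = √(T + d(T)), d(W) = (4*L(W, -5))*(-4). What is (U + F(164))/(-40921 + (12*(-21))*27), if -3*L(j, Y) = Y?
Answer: -441/15272 - 2*√309/143175 ≈ -0.029122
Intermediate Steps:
L(j, Y) = -Y/3
d(W) = -80/3 (d(W) = (4*(-⅓*(-5)))*(-4) = (4*(5/3))*(-4) = (20/3)*(-4) = -80/3)
F(T) = √(-80/3 + T) (F(T) = √(T - 80/3) = √(-80/3 + T))
U = 11025/8 (U = -(-4167 - 1*6858)/8 = -(-4167 - 6858)/8 = -⅛*(-11025) = 11025/8 ≈ 1378.1)
(U + F(164))/(-40921 + (12*(-21))*27) = (11025/8 + √(-240 + 9*164)/3)/(-40921 + (12*(-21))*27) = (11025/8 + √(-240 + 1476)/3)/(-40921 - 252*27) = (11025/8 + √1236/3)/(-40921 - 6804) = (11025/8 + (2*√309)/3)/(-47725) = (11025/8 + 2*√309/3)*(-1/47725) = -441/15272 - 2*√309/143175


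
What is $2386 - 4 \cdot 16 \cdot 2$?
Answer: $2258$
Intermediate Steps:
$2386 - 4 \cdot 16 \cdot 2 = 2386 - 64 \cdot 2 = 2386 - 128 = 2258$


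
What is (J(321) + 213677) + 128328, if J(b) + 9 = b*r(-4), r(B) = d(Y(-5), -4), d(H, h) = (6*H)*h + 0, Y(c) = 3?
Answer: 318884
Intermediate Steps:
d(H, h) = 6*H*h (d(H, h) = 6*H*h + 0 = 6*H*h)
r(B) = -72 (r(B) = 6*3*(-4) = -72)
J(b) = -9 - 72*b (J(b) = -9 + b*(-72) = -9 - 72*b)
(J(321) + 213677) + 128328 = ((-9 - 72*321) + 213677) + 128328 = ((-9 - 23112) + 213677) + 128328 = (-23121 + 213677) + 128328 = 190556 + 128328 = 318884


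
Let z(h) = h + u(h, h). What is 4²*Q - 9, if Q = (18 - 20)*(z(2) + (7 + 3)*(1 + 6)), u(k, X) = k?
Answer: -2377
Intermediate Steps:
z(h) = 2*h (z(h) = h + h = 2*h)
Q = -148 (Q = (18 - 20)*(2*2 + (7 + 3)*(1 + 6)) = -2*(4 + 10*7) = -2*(4 + 70) = -2*74 = -148)
4²*Q - 9 = 4²*(-148) - 9 = 16*(-148) - 9 = -2368 - 9 = -2377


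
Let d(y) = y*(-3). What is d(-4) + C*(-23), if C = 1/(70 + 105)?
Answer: 2077/175 ≈ 11.869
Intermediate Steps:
d(y) = -3*y
C = 1/175 ≈ 0.0057143
d(-4) + C*(-23) = -3*(-4) + (1/175)*(-23) = 12 - 23/175 = 2077/175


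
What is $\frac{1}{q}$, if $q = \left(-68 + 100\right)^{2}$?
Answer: $\frac{1}{1024} \approx 0.00097656$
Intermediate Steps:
$q = 1024$ ($q = 32^{2} = 1024$)
$\frac{1}{q} = \frac{1}{1024}$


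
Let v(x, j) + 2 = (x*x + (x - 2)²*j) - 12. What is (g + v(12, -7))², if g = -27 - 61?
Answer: 432964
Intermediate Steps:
v(x, j) = -14 + x² + j*(-2 + x)² (v(x, j) = -2 + ((x*x + (x - 2)²*j) - 12) = -2 + ((x² + (-2 + x)²*j) - 12) = -2 + ((x² + j*(-2 + x)²) - 12) = -2 + (-12 + x² + j*(-2 + x)²) = -14 + x² + j*(-2 + x)²)
g = -88
(g + v(12, -7))² = (-88 + (-14 + 12² - 7*(-2 + 12)²))² = (-88 + (-14 + 144 - 7*10²))² = (-88 + (-14 + 144 - 7*100))² = (-88 + (-14 + 144 - 700))² = (-88 - 570)² = (-658)² = 432964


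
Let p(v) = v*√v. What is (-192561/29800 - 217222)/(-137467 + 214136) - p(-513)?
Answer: -6473408161/2284736200 + 1539*I*√57 ≈ -2.8333 + 11619.0*I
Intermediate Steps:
p(v) = v^(3/2)
(-192561/29800 - 217222)/(-137467 + 214136) - p(-513) = (-192561/29800 - 217222)/(-137467 + 214136) - (-513)^(3/2) = (-192561*1/29800 - 217222)/76669 - (-1539)*I*√57 = (-192561/29800 - 217222)*(1/76669) + 1539*I*√57 = -6473408161/29800*1/76669 + 1539*I*√57 = -6473408161/2284736200 + 1539*I*√57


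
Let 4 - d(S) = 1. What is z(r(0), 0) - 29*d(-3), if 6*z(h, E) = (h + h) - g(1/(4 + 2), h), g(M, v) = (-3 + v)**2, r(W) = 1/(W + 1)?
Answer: -262/3 ≈ -87.333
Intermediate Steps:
d(S) = 3 (d(S) = 4 - 1*1 = 4 - 1 = 3)
r(W) = 1/(1 + W)
z(h, E) = -(-3 + h)**2/6 + h/3 (z(h, E) = ((h + h) - (-3 + h)**2)/6 = (2*h - (-3 + h)**2)/6 = (-(-3 + h)**2 + 2*h)/6 = -(-3 + h)**2/6 + h/3)
z(r(0), 0) - 29*d(-3) = (-(-3 + 1/(1 + 0))**2/6 + 1/(3*(1 + 0))) - 29*3 = (-(-3 + 1/1)**2/6 + (1/3)/1) - 87 = (-(-3 + 1)**2/6 + (1/3)*1) - 87 = (-1/6*(-2)**2 + 1/3) - 87 = (-1/6*4 + 1/3) - 87 = (-2/3 + 1/3) - 87 = -1/3 - 87 = -262/3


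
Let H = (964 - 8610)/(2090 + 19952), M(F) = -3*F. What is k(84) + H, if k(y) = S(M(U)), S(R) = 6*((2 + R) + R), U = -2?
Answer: 921941/11021 ≈ 83.653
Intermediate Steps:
H = -3823/11021 (H = -7646/22042 = -7646*1/22042 = -3823/11021 ≈ -0.34688)
S(R) = 12 + 12*R (S(R) = 6*(2 + 2*R) = 12 + 12*R)
k(y) = 84 (k(y) = 12 + 12*(-3*(-2)) = 12 + 12*6 = 12 + 72 = 84)
k(84) + H = 84 - 3823/11021 = 921941/11021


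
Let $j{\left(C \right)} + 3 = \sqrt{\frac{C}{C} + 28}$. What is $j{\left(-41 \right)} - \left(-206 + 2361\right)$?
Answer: $-2158 + \sqrt{29} \approx -2152.6$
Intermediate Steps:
$j{\left(C \right)} = -3 + \sqrt{29}$ ($j{\left(C \right)} = -3 + \sqrt{\frac{C}{C} + 28} = -3 + \sqrt{1 + 28} = -3 + \sqrt{29}$)
$j{\left(-41 \right)} - \left(-206 + 2361\right) = \left(-3 + \sqrt{29}\right) - \left(-206 + 2361\right) = \left(-3 + \sqrt{29}\right) - 2155 = -2158 + \sqrt{29}$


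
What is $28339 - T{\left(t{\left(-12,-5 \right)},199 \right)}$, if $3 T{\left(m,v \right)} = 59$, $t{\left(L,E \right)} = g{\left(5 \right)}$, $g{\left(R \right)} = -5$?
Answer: $\frac{84958}{3} \approx 28319.0$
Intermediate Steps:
$t{\left(L,E \right)} = -5$
$T{\left(m,v \right)} = \frac{59}{3}$ ($T{\left(m,v \right)} = \frac{1}{3} \cdot 59 = \frac{59}{3}$)
$28339 - T{\left(t{\left(-12,-5 \right)},199 \right)} = 28339 - \frac{59}{3} = \frac{84958}{3}$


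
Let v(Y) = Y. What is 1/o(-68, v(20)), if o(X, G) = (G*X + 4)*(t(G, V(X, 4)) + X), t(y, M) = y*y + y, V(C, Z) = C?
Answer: -1/477312 ≈ -2.0951e-6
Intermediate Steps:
t(y, M) = y + y**2 (t(y, M) = y**2 + y = y + y**2)
o(X, G) = (4 + G*X)*(X + G*(1 + G)) (o(X, G) = (G*X + 4)*(G*(1 + G) + X) = (4 + G*X)*(X + G*(1 + G)))
1/o(-68, v(20)) = 1/(4*(-68) + 20*(-68)**2 + 4*20*(1 + 20) - 68*20**2*(1 + 20)) = 1/(-272 + 20*4624 + 4*20*21 - 68*400*21) = 1/(-272 + 92480 + 1680 - 571200) = 1/(-477312) = -1/477312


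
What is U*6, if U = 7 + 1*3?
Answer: 60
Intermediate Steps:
U = 10 (U = 7 + 3 = 10)
U*6 = 10*6 = 60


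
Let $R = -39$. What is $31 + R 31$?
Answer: $-1178$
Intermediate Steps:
$31 + R 31 = 31 - 1209 = -1178$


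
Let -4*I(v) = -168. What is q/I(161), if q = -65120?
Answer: -32560/21 ≈ -1550.5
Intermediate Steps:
I(v) = 42 (I(v) = -¼*(-168) = 42)
q/I(161) = -65120/42 = -65120*1/42 = -32560/21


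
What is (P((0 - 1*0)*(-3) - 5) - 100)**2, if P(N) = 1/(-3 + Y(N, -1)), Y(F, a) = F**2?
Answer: 4835601/484 ≈ 9990.9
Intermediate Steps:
P(N) = 1/(-3 + N**2)
(P((0 - 1*0)*(-3) - 5) - 100)**2 = (1/(-3 + ((0 - 1*0)*(-3) - 5)**2) - 100)**2 = (1/(-3 + ((0 + 0)*(-3) - 5)**2) - 100)**2 = (1/(-3 + (0*(-3) - 5)**2) - 100)**2 = (1/(-3 + (0 - 5)**2) - 100)**2 = (1/(-3 + (-5)**2) - 100)**2 = (1/(-3 + 25) - 100)**2 = (1/22 - 100)**2 = (-2199/22)**2 = 4835601/484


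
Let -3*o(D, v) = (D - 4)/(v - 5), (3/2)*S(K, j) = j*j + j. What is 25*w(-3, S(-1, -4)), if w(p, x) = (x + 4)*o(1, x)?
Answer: 100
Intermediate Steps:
S(K, j) = 2*j/3 + 2*j²/3 (S(K, j) = 2*(j*j + j)/3 = 2*(j² + j)/3 = 2*(j + j²)/3 = 2*j/3 + 2*j²/3)
o(D, v) = -(-4 + D)/(3*(-5 + v)) (o(D, v) = -(D - 4)/(3*(v - 5)) = -(-4 + D)/(3*(-5 + v)))
w(p, x) = (4 + x)/(-5 + x) (w(p, x) = (x + 4)*((4 - 1*1)/(3*(-5 + x))) = (4 + x)*((4 - 1)/(3*(-5 + x))) = (4 + x)*((⅓)*3/(-5 + x)) = (4 + x)/(-5 + x))
25*w(-3, S(-1, -4)) = 25*((4 + (⅔)*(-4)*(1 - 4))/(-5 + (⅔)*(-4)*(1 - 4))) = 25*((4 + (⅔)*(-4)*(-3))/(-5 + (⅔)*(-4)*(-3))) = 25*((4 + 8)/(-5 + 8)) = 25*(12/3) = 25*((⅓)*12) = 25*4 = 100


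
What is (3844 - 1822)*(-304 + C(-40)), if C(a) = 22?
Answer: -570204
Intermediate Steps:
(3844 - 1822)*(-304 + C(-40)) = (3844 - 1822)*(-304 + 22) = 2022*(-282) = -570204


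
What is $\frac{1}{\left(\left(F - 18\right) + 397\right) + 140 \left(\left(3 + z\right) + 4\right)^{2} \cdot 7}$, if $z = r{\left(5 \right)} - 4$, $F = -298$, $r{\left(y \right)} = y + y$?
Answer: $\frac{1}{165701} \approx 6.035 \cdot 10^{-6}$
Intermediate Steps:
$r{\left(y \right)} = 2 y$
$z = 6$ ($z = 2 \cdot 5 - 4 = 10 - 4 = 6$)
$\frac{1}{\left(\left(F - 18\right) + 397\right) + 140 \left(\left(3 + z\right) + 4\right)^{2} \cdot 7} = \frac{1}{\left(\left(-298 - 18\right) + 397\right) + 140 \left(\left(3 + 6\right) + 4\right)^{2} \cdot 7} = \frac{1}{\left(-316 + 397\right) + 140 \left(9 + 4\right)^{2} \cdot 7} = \frac{1}{81 + 140 \cdot 13^{2} \cdot 7} = \frac{1}{81 + 140 \cdot 169 \cdot 7} = \frac{1}{81 + 140 \cdot 1183} = \frac{1}{81 + 165620} = \frac{1}{165701}$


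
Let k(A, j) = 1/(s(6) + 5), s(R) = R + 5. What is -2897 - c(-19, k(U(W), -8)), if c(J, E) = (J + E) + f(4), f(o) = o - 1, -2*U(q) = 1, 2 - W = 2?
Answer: -46097/16 ≈ -2881.1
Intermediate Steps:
W = 0 (W = 2 - 1*2 = 2 - 2 = 0)
U(q) = -1/2 (U(q) = -1/2*1 = -1/2)
s(R) = 5 + R
f(o) = -1 + o
k(A, j) = 1/16 (k(A, j) = 1/((5 + 6) + 5) = 1/(11 + 5) = 1/16)
c(J, E) = 3 + E + J (c(J, E) = (J + E) + (-1 + 4) = (E + J) + 3 = 3 + E + J)
-2897 - c(-19, k(U(W), -8)) = -2897 - (3 + 1/16 - 19) = -2897 - 1*(-255/16) = -2897 + 255/16 = -46097/16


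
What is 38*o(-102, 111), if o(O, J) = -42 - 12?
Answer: -2052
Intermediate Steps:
o(O, J) = -54
38*o(-102, 111) = 38*(-54) = -2052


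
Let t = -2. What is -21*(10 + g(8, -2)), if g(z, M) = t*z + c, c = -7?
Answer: 273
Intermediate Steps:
g(z, M) = -7 - 2*z (g(z, M) = -2*z - 7 = -7 - 2*z)
-21*(10 + g(8, -2)) = -21*(10 + (-7 - 2*8)) = -21*(10 + (-7 - 16)) = -21*(10 - 23) = -21*(-13) = 273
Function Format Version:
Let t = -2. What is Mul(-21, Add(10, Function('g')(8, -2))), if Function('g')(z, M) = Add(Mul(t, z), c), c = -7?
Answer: 273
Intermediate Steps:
Function('g')(z, M) = Add(-7, Mul(-2, z)) (Function('g')(z, M) = Add(Mul(-2, z), -7) = Add(-7, Mul(-2, z)))
Mul(-21, Add(10, Function('g')(8, -2))) = Mul(-21, Add(10, Add(-7, Mul(-2, 8)))) = Mul(-21, Add(10, Add(-7, -16))) = Mul(-21, Add(10, -23)) = Mul(-21, -13) = 273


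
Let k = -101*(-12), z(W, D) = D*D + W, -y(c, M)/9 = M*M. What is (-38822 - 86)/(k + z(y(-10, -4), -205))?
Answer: -38908/43093 ≈ -0.90288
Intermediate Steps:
y(c, M) = -9*M² (y(c, M) = -9*M*M = -9*M²)
z(W, D) = W + D² (z(W, D) = D² + W = W + D²)
k = 1212
(-38822 - 86)/(k + z(y(-10, -4), -205)) = (-38822 - 86)/(1212 + (-9*(-4)² + (-205)²)) = -38908/(1212 + (-9*16 + 42025)) = -38908/(1212 + (-144 + 42025)) = -38908/(1212 + 41881) = -38908/43093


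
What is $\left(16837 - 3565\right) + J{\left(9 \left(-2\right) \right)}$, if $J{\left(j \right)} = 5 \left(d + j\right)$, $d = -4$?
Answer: $13162$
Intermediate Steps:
$J{\left(j \right)} = -20 + 5 j$ ($J{\left(j \right)} = 5 \left(-4 + j\right) = -20 + 5 j$)
$\left(16837 - 3565\right) + J{\left(9 \left(-2\right) \right)} = \left(16837 - 3565\right) + \left(-20 + 5 \cdot 9 \left(-2\right)\right) = 13272 + \left(-20 + 5 \left(-18\right)\right) = 13272 - 110 = 13162$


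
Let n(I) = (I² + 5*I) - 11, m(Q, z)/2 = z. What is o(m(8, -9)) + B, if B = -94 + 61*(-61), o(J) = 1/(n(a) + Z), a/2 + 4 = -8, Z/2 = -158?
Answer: -492134/129 ≈ -3815.0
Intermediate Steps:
Z = -316 (Z = 2*(-158) = -316)
m(Q, z) = 2*z
a = -24 (a = -8 + 2*(-8) = -8 - 16 = -24)
n(I) = -11 + I² + 5*I
o(J) = 1/129 (o(J) = 1/((-11 + (-24)² + 5*(-24)) - 316) = 1/((-11 + 576 - 120) - 316) = 1/(445 - 316) = 1/129)
B = -3815 (B = -94 - 3721 = -3815)
o(m(8, -9)) + B = 1/129 - 3815 = -492134/129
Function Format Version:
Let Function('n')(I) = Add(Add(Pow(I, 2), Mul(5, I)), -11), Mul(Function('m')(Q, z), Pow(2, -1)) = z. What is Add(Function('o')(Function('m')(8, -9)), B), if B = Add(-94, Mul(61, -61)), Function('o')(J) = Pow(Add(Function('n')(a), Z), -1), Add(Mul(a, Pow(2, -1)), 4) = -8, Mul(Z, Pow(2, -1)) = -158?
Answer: Rational(-492134, 129) ≈ -3815.0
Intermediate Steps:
Z = -316 (Z = Mul(2, -158) = -316)
Function('m')(Q, z) = Mul(2, z)
a = -24 (a = Add(-8, Mul(2, -8)) = Add(-8, -16) = -24)
Function('n')(I) = Add(-11, Pow(I, 2), Mul(5, I))
Function('o')(J) = Rational(1, 129) (Function('o')(J) = Pow(Add(Add(-11, Pow(-24, 2), Mul(5, -24)), -316), -1) = Pow(Add(Add(-11, 576, -120), -316), -1) = Pow(Add(445, -316), -1) = Pow(129, -1) = Rational(1, 129))
B = -3815 (B = Add(-94, -3721) = -3815)
Add(Function('o')(Function('m')(8, -9)), B) = Add(Rational(1, 129), -3815) = Rational(-492134, 129)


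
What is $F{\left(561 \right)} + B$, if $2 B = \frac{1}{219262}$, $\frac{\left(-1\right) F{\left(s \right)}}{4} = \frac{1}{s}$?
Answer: $- \frac{1753535}{246011964} \approx -0.0071278$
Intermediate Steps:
$F{\left(s \right)} = - \frac{4}{s}$
$B = \frac{1}{438524}$ ($B = \frac{1}{2 \cdot 219262} = \frac{1}{2} \cdot \frac{1}{219262} = \frac{1}{438524} \approx 2.2804 \cdot 10^{-6}$)
$F{\left(561 \right)} + B = - \frac{4}{561} + \frac{1}{438524} = - \frac{1753535}{246011964}$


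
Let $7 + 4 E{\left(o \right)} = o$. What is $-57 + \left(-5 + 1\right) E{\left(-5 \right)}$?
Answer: $-45$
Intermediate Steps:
$E{\left(o \right)} = - \frac{7}{4} + \frac{o}{4}$
$-57 + \left(-5 + 1\right) E{\left(-5 \right)} = -57 + \left(-5 + 1\right) \left(- \frac{7}{4} + \frac{1}{4} \left(-5\right)\right) = -57 - 4 \left(- \frac{7}{4} - \frac{5}{4}\right) = -57 - -12 = -57 + 12 = -45$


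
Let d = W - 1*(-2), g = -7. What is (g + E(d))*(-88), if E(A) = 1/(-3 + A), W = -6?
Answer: 4400/7 ≈ 628.57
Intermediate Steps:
d = -4 (d = -6 - 1*(-2) = -6 + 2 = -4)
(g + E(d))*(-88) = (-7 + 1/(-3 - 4))*(-88) = (-7 + 1/(-7))*(-88) = (-7 - ⅐)*(-88) = -50/7*(-88) = 4400/7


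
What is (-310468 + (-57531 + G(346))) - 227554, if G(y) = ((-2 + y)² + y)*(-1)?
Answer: -714235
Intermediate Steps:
G(y) = -y - (-2 + y)² (G(y) = (y + (-2 + y)²)*(-1) = -y - (-2 + y)²)
(-310468 + (-57531 + G(346))) - 227554 = (-310468 + (-57531 + (-1*346 - (-2 + 346)²))) - 227554 = (-310468 + (-57531 + (-346 - 1*344²))) - 227554 = (-310468 + (-57531 + (-346 - 1*118336))) - 227554 = (-310468 + (-57531 + (-346 - 118336))) - 227554 = (-310468 + (-57531 - 118682)) - 227554 = (-310468 - 176213) - 227554 = -486681 - 227554 = -714235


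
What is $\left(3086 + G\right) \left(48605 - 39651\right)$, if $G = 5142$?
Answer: $73673512$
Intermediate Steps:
$\left(3086 + G\right) \left(48605 - 39651\right) = \left(3086 + 5142\right) \left(48605 - 39651\right) = 8228 \cdot 8954 = 73673512$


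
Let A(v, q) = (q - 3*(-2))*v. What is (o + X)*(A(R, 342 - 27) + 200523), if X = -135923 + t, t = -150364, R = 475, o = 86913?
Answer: -70378623252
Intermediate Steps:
X = -286287 (X = -135923 - 150364 = -286287)
A(v, q) = v*(6 + q) (A(v, q) = (q + 6)*v = (6 + q)*v = v*(6 + q))
(o + X)*(A(R, 342 - 27) + 200523) = (86913 - 286287)*(475*(6 + (342 - 27)) + 200523) = -199374*(475*(6 + 315) + 200523) = -199374*(475*321 + 200523) = -199374*(152475 + 200523) = -199374*352998 = -70378623252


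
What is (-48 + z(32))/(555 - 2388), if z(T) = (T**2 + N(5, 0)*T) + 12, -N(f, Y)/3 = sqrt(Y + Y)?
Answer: -76/141 ≈ -0.53901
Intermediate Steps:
N(f, Y) = -3*sqrt(2)*sqrt(Y) (N(f, Y) = -3*sqrt(Y + Y) = -3*sqrt(2)*sqrt(Y))
z(T) = 12 + T**2 (z(T) = (T**2 + (-3*sqrt(2)*sqrt(0))*T) + 12 = (T**2 + (-3*sqrt(2)*0)*T) + 12 = (T**2 + 0*T) + 12 = (T**2 + 0) + 12 = T**2 + 12 = 12 + T**2)
(-48 + z(32))/(555 - 2388) = (-48 + (12 + 32**2))/(555 - 2388) = (-48 + (12 + 1024))/(-1833) = (-48 + 1036)*(-1/1833) = 988*(-1/1833) = -76/141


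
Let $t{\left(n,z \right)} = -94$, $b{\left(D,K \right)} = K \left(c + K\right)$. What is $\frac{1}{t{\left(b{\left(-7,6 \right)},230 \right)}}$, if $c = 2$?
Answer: $- \frac{1}{94} \approx -0.010638$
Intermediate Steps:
$b{\left(D,K \right)} = K \left(2 + K\right)$
$\frac{1}{t{\left(b{\left(-7,6 \right)},230 \right)}} = \frac{1}{-94} = - \frac{1}{94}$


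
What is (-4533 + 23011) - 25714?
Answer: -7236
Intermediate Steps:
(-4533 + 23011) - 25714 = 18478 - 25714 = -7236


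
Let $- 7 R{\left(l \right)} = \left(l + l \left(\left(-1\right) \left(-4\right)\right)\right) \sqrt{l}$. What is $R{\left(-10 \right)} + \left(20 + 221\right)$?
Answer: $241 + \frac{50 i \sqrt{10}}{7} \approx 241.0 + 22.588 i$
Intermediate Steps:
$R{\left(l \right)} = - \frac{5 l^{\frac{3}{2}}}{7}$ ($R{\left(l \right)} = - \frac{\left(l + l \left(\left(-1\right) \left(-4\right)\right)\right) \sqrt{l}}{7} = - \frac{\left(l + l 4\right) \sqrt{l}}{7} = - \frac{\left(l + 4 l\right) \sqrt{l}}{7} = - \frac{5 l \sqrt{l}}{7} = - \frac{5 l^{\frac{3}{2}}}{7}$)
$R{\left(-10 \right)} + \left(20 + 221\right) = - \frac{5 \left(-10\right)^{\frac{3}{2}}}{7} + \left(20 + 221\right) = - \frac{5 \left(- 10 i \sqrt{10}\right)}{7} + 241 = \frac{50 i \sqrt{10}}{7} + 241 = 241 + \frac{50 i \sqrt{10}}{7}$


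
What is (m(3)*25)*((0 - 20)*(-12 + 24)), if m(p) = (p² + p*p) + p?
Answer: -126000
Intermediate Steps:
m(p) = p + 2*p² (m(p) = (p² + p²) + p = 2*p² + p = p + 2*p²)
(m(3)*25)*((0 - 20)*(-12 + 24)) = ((3*(1 + 2*3))*25)*((0 - 20)*(-12 + 24)) = ((3*(1 + 6))*25)*(-20*12) = ((3*7)*25)*(-240) = (21*25)*(-240) = 525*(-240) = -126000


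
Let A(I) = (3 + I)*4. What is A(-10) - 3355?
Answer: -3383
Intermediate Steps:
A(I) = 12 + 4*I
A(-10) - 3355 = (12 + 4*(-10)) - 3355 = (12 - 40) - 3355 = -28 - 3355 = -3383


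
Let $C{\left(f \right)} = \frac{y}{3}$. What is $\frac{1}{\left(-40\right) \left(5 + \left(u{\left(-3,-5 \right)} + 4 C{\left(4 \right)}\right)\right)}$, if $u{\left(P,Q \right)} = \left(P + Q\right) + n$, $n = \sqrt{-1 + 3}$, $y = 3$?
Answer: $\frac{1}{40} - \frac{\sqrt{2}}{40} \approx -0.010355$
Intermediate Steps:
$n = \sqrt{2} \approx 1.4142$
$u{\left(P,Q \right)} = P + Q + \sqrt{2}$ ($u{\left(P,Q \right)} = \left(P + Q\right) + \sqrt{2} = P + Q + \sqrt{2}$)
$C{\left(f \right)} = 1$ ($C{\left(f \right)} = \frac{3}{3} = 3 \cdot \frac{1}{3} = 1$)
$\frac{1}{\left(-40\right) \left(5 + \left(u{\left(-3,-5 \right)} + 4 C{\left(4 \right)}\right)\right)} = \frac{1}{\left(-40\right) \left(5 + \left(\left(-3 - 5 + \sqrt{2}\right) + 4 \cdot 1\right)\right)} = \frac{1}{\left(-40\right) \left(5 + \left(\left(-8 + \sqrt{2}\right) + 4\right)\right)} = \frac{1}{\left(-40\right) \left(5 - \left(4 - \sqrt{2}\right)\right)} = \frac{1}{\left(-40\right) \left(1 + \sqrt{2}\right)} = \frac{1}{-40 - 40 \sqrt{2}}$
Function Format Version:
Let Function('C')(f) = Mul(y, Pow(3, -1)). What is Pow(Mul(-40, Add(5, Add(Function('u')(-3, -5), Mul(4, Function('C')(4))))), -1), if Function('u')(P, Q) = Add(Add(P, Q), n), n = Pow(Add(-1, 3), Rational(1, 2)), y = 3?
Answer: Add(Rational(1, 40), Mul(Rational(-1, 40), Pow(2, Rational(1, 2)))) ≈ -0.010355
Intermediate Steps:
n = Pow(2, Rational(1, 2)) ≈ 1.4142
Function('u')(P, Q) = Add(P, Q, Pow(2, Rational(1, 2))) (Function('u')(P, Q) = Add(Add(P, Q), Pow(2, Rational(1, 2))) = Add(P, Q, Pow(2, Rational(1, 2))))
Function('C')(f) = 1 (Function('C')(f) = Mul(3, Pow(3, -1)) = Mul(3, Rational(1, 3)) = 1)
Pow(Mul(-40, Add(5, Add(Function('u')(-3, -5), Mul(4, Function('C')(4))))), -1) = Pow(Mul(-40, Add(5, Add(Add(-3, -5, Pow(2, Rational(1, 2))), Mul(4, 1)))), -1) = Pow(Mul(-40, Add(5, Add(Add(-8, Pow(2, Rational(1, 2))), 4))), -1) = Pow(Mul(-40, Add(5, Add(-4, Pow(2, Rational(1, 2))))), -1) = Pow(Mul(-40, Add(1, Pow(2, Rational(1, 2)))), -1) = Pow(Add(-40, Mul(-40, Pow(2, Rational(1, 2)))), -1)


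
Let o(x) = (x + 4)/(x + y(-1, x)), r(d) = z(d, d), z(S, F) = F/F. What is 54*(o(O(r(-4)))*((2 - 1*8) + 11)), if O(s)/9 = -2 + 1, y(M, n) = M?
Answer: 135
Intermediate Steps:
z(S, F) = 1
r(d) = 1
O(s) = -9 (O(s) = 9*(-2 + 1) = 9*(-1) = -9)
o(x) = (4 + x)/(-1 + x) (o(x) = (x + 4)/(x - 1) = (4 + x)/(-1 + x))
54*(o(O(r(-4)))*((2 - 1*8) + 11)) = 54*(((4 - 9)/(-1 - 9))*((2 - 1*8) + 11)) = 54*((-5/(-10))*((2 - 8) + 11)) = 54*((-1/10*(-5))*(-6 + 11)) = 54*((1/2)*5) = 54*(5/2) = 135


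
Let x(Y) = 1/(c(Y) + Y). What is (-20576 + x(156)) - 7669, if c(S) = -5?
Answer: -4264994/151 ≈ -28245.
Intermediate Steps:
x(Y) = 1/(-5 + Y)
(-20576 + x(156)) - 7669 = (-20576 + 1/(-5 + 156)) - 7669 = (-20576 + 1/151) - 7669 = -3106975/151 - 7669 = -4264994/151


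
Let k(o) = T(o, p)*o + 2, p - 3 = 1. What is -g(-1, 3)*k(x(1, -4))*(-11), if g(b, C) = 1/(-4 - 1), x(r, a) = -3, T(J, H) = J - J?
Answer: -22/5 ≈ -4.4000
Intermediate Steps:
p = 4 (p = 3 + 1 = 4)
T(J, H) = 0
g(b, C) = -1/5 (g(b, C) = 1/(-5) = -1/5)
k(o) = 2 (k(o) = 0*o + 2 = 0 + 2 = 2)
-g(-1, 3)*k(x(1, -4))*(-11) = -(-1/5*2)*(-11) = -(-2)*(-11)/5 = -1*22/5 = -22/5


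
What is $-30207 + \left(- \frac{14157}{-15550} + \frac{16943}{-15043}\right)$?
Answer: $- \frac{7066031160449}{233918650} \approx -30207.0$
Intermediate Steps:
$-30207 + \left(- \frac{14157}{-15550} + \frac{16943}{-15043}\right) = -30207 + \left(\left(-14157\right) \left(- \frac{1}{15550}\right) + 16943 \left(- \frac{1}{15043}\right)\right) = -30207 + \left(\frac{14157}{15550} - \frac{16943}{15043}\right) = -30207 - \frac{50499899}{233918650} = - \frac{7066031160449}{233918650}$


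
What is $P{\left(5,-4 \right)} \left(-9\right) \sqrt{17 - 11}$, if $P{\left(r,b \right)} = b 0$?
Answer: $0$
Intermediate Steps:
$P{\left(r,b \right)} = 0$
$P{\left(5,-4 \right)} \left(-9\right) \sqrt{17 - 11} = 0 \left(-9\right) \sqrt{17 - 11} = 0 \sqrt{6} = 0$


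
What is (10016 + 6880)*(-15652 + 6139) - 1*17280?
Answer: -160748928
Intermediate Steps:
(10016 + 6880)*(-15652 + 6139) - 1*17280 = 16896*(-9513) - 17280 = -160731648 - 17280 = -160748928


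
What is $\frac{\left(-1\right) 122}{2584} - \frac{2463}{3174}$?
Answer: $- \frac{562635}{683468} \approx -0.82321$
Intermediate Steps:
$\frac{\left(-1\right) 122}{2584} - \frac{2463}{3174} = \left(-122\right) \frac{1}{2584} - \frac{821}{1058} = - \frac{61}{1292} - \frac{821}{1058} = - \frac{562635}{683468}$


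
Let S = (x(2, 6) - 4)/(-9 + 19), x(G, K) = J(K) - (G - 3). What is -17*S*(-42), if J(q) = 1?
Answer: -714/5 ≈ -142.80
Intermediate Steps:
x(G, K) = 4 - G (x(G, K) = 1 - (G - 3) = 1 - (-3 + G) = 1 + (3 - G) = 4 - G)
S = -⅕ (S = ((4 - 1*2) - 4)/(-9 + 19) = ((4 - 2) - 4)/10 = (2 - 4)*(⅒) = -2*⅒ = -⅕ ≈ -0.20000)
-17*S*(-42) = -17*(-⅕)*(-42) = (17/5)*(-42) = -714/5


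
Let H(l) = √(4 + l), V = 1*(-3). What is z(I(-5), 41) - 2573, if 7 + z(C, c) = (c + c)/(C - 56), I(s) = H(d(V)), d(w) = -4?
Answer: -72281/28 ≈ -2581.5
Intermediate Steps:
V = -3
I(s) = 0 (I(s) = √(4 - 4) = √0 = 0)
z(C, c) = -7 + 2*c/(-56 + C) (z(C, c) = -7 + (c + c)/(C - 56) = -7 + (2*c)/(-56 + C) = -7 + 2*c/(-56 + C))
z(I(-5), 41) - 2573 = (392 - 7*0 + 2*41)/(-56 + 0) - 2573 = (392 + 0 + 82)/(-56) - 2573 = -1/56*474 - 2573 = -237/28 - 2573 = -72281/28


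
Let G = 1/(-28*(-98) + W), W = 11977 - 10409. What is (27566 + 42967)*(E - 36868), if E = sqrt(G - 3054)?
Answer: -2600410644 + 70533*I*sqrt(289714634)/308 ≈ -2.6004e+9 + 3.8979e+6*I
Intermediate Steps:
W = 1568
G = 1/4312 (G = 1/(-28*(-98) + 1568) = 1/(2744 + 1568) = 1/4312 ≈ 0.00023191)
E = I*sqrt(289714634)/308 (E = sqrt(1/4312 - 3054) = sqrt(-13168847/4312) = I*sqrt(289714634)/308 ≈ 55.263*I)
(27566 + 42967)*(E - 36868) = (27566 + 42967)*(I*sqrt(289714634)/308 - 36868) = 70533*(-36868 + I*sqrt(289714634)/308) = -2600410644 + 70533*I*sqrt(289714634)/308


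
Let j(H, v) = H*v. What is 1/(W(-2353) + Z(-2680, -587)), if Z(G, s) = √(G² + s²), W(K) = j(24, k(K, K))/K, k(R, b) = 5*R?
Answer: -120/7512569 + √7526969/7512569 ≈ 0.00034922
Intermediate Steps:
W(K) = 120 (W(K) = (24*(5*K))/K = (120*K)/K = 120)
1/(W(-2353) + Z(-2680, -587)) = 1/(120 + √((-2680)² + (-587)²)) = 1/(120 + √(7182400 + 344569)) = 1/(120 + √7526969)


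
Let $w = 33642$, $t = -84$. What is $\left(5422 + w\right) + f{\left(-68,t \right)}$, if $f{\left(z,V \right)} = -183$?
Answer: $38881$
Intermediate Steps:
$\left(5422 + w\right) + f{\left(-68,t \right)} = \left(5422 + 33642\right) - 183 = 39064 - 183 = 38881$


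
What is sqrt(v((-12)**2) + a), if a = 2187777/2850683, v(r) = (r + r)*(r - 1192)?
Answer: I*sqrt(2452734375153274245)/2850683 ≈ 549.38*I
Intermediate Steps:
v(r) = 2*r*(-1192 + r) (v(r) = (2*r)*(-1192 + r) = 2*r*(-1192 + r))
a = 2187777/2850683 (a = 2187777*(1/2850683) = 2187777/2850683 ≈ 0.76746)
sqrt(v((-12)**2) + a) = sqrt(2*(-12)**2*(-1192 + (-12)**2) + 2187777/2850683) = sqrt(2*144*(-1192 + 144) + 2187777/2850683) = sqrt(2*144*(-1048) + 2187777/2850683) = sqrt(-301824 + 2187777/2850683) = sqrt(-860402358015/2850683) = I*sqrt(2452734375153274245)/2850683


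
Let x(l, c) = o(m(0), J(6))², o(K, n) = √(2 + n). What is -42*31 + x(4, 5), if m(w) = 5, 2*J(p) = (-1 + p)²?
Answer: -2575/2 ≈ -1287.5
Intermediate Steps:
J(p) = (-1 + p)²/2
x(l, c) = 29/2 (x(l, c) = (√(2 + (-1 + 6)²/2))² = (√(2 + (½)*5²))² = (√(2 + (½)*25))² = (√(2 + 25/2))² = (√(29/2))² = (√58/2)² = 29/2)
-42*31 + x(4, 5) = -42*31 + 29/2 = -1302 + 29/2 = -2575/2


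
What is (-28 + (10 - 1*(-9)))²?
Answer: 81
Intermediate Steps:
(-28 + (10 - 1*(-9)))² = (-28 + (10 + 9))² = (-28 + 19)² = (-9)² = 81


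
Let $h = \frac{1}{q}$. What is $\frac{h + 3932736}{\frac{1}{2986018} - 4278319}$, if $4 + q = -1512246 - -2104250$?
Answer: $- \frac{3475993263634901009}{3781440712947336000} \approx -0.91922$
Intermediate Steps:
$q = 592000$ ($q = -4 - -592004 = -4 + \left(-1512246 + 2104250\right) = -4 + 592004 = 592000$)
$h = \frac{1}{592000} \approx 1.6892 \cdot 10^{-6}$
$\frac{h + 3932736}{\frac{1}{2986018} - 4278319} = \frac{\frac{1}{592000} + 3932736}{\frac{1}{2986018} - 4278319} = \frac{2328179712001}{592000 \left(\frac{1}{2986018} - 4278319\right)} = \frac{2328179712001}{592000 \left(- \frac{12775137543741}{2986018}\right)} = \frac{2328179712001}{592000} \left(- \frac{2986018}{12775137543741}\right) = - \frac{3475993263634901009}{3781440712947336000}$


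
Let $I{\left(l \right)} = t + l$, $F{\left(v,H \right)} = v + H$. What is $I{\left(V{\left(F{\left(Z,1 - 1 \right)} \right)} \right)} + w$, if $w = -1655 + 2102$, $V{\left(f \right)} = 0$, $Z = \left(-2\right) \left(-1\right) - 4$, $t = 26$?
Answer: $473$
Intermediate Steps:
$Z = -2$ ($Z = 2 - 4 = -2$)
$F{\left(v,H \right)} = H + v$
$w = 447$
$I{\left(l \right)} = 26 + l$
$I{\left(V{\left(F{\left(Z,1 - 1 \right)} \right)} \right)} + w = \left(26 + 0\right) + 447 = 26 + 447 = 473$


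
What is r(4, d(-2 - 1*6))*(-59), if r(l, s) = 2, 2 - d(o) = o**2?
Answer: -118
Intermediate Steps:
d(o) = 2 - o**2
r(4, d(-2 - 1*6))*(-59) = 2*(-59) = -118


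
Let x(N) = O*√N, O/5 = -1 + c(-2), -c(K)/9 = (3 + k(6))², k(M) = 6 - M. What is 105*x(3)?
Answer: -43050*√3 ≈ -74565.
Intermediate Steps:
c(K) = -81 (c(K) = -9*(3 + (6 - 1*6))² = -9*(3 + (6 - 6))² = -9*(3 + 0)² = -9*3² = -9*9 = -81)
O = -410 (O = 5*(-1 - 81) = 5*(-82) = -410)
x(N) = -410*√N
105*x(3) = 105*(-410*√3) = -43050*√3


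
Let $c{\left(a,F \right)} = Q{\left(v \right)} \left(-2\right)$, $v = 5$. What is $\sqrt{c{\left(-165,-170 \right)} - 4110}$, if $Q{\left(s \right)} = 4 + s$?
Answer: $4 i \sqrt{258} \approx 64.25 i$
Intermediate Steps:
$c{\left(a,F \right)} = -18$ ($c{\left(a,F \right)} = \left(4 + 5\right) \left(-2\right) = 9 \left(-2\right) = -18$)
$\sqrt{c{\left(-165,-170 \right)} - 4110} = \sqrt{-18 - 4110} = \sqrt{-4128} = 4 i \sqrt{258}$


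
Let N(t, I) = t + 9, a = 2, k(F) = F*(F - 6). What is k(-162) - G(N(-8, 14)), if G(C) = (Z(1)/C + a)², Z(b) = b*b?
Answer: 27207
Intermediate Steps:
Z(b) = b²
k(F) = F*(-6 + F)
N(t, I) = 9 + t
G(C) = (2 + 1/C)² (G(C) = (1²/C + 2)² = (1/C + 2)² = (2 + 1/C)²)
k(-162) - G(N(-8, 14)) = -162*(-6 - 162) - (1 + 2*(9 - 8))²/(9 - 8)² = -162*(-168) - (1 + 2*1)²/1² = 27216 - (1 + 2)² = 27216 - 3² = 27216 - 9 = 27207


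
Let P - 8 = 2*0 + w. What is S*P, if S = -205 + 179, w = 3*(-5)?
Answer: 182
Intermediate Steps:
w = -15
S = -26
P = -7 (P = 8 + (2*0 - 15) = 8 + (0 - 15) = 8 - 15 = -7)
S*P = -26*(-7) = 182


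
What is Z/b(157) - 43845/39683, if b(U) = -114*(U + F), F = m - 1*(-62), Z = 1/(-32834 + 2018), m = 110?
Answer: -7239341246491/6552144575424 ≈ -1.1049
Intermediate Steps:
Z = -1/30816 (Z = 1/(-30816) = -1/30816 ≈ -3.2451e-5)
F = 172 (F = 110 - 1*(-62) = 110 + 62 = 172)
b(U) = -19608 - 114*U (b(U) = -114*(U + 172) = -114*(172 + U) = -19608 - 114*U)
Z/b(157) - 43845/39683 = -1/(30816*(-19608 - 114*157)) - 43845/39683 = -1/(30816*(-19608 - 17898)) - 43845*1/39683 = -1/30816/(-37506) - 43845/39683 = -1/30816*(-1/37506) - 43845/39683 = 1/1155784896 - 43845/39683 = -7239341246491/6552144575424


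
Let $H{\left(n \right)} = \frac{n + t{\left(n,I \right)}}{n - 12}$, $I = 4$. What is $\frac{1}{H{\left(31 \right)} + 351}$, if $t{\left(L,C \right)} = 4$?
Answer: $\frac{19}{6704} \approx 0.0028341$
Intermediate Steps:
$H{\left(n \right)} = \frac{4 + n}{-12 + n}$ ($H{\left(n \right)} = \frac{n + 4}{n - 12} = \frac{4 + n}{-12 + n}$)
$\frac{1}{H{\left(31 \right)} + 351} = \frac{1}{\frac{4 + 31}{-12 + 31} + 351} = \frac{1}{\frac{1}{19} \cdot 35 + 351} = \frac{1}{\frac{35}{19} + 351} = \frac{1}{\frac{6704}{19}} = \frac{19}{6704}$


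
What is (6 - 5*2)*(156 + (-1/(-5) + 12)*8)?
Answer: -5072/5 ≈ -1014.4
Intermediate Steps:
(6 - 5*2)*(156 + (-1/(-5) + 12)*8) = (6 - 10)*(156 + (-1*(-⅕) + 12)*8) = -4*(156 + (⅕ + 12)*8) = -4*(156 + (61/5)*8) = -4*(156 + 488/5) = -4*1268/5 = -5072/5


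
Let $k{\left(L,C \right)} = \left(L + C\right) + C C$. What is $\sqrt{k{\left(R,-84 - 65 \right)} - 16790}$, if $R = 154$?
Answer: $2 \sqrt{1354} \approx 73.594$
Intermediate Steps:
$k{\left(L,C \right)} = C + L + C^{2}$ ($k{\left(L,C \right)} = \left(C + L\right) + C^{2} = C + L + C^{2}$)
$\sqrt{k{\left(R,-84 - 65 \right)} - 16790} = \sqrt{\left(\left(-84 - 65\right) + 154 + \left(-84 - 65\right)^{2}\right) - 16790} = \sqrt{\left(-149 + 154 + \left(-149\right)^{2}\right) - 16790} = \sqrt{\left(-149 + 154 + 22201\right) - 16790} = \sqrt{22206 - 16790} = \sqrt{5416} = 2 \sqrt{1354}$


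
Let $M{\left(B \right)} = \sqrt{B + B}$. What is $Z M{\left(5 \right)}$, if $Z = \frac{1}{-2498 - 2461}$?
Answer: $- \frac{\sqrt{10}}{4959} \approx -0.00063768$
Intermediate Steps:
$M{\left(B \right)} = \sqrt{2} \sqrt{B}$ ($M{\left(B \right)} = \sqrt{2 B} = \sqrt{2} \sqrt{B}$)
$Z = - \frac{1}{4959}$ ($Z = \frac{1}{-4959} = - \frac{1}{4959} \approx -0.00020165$)
$Z M{\left(5 \right)} = - \frac{\sqrt{2} \sqrt{5}}{4959} = - \frac{\sqrt{10}}{4959}$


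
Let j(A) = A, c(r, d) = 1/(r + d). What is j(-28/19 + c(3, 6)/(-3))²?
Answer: 600625/263169 ≈ 2.2823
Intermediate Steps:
c(r, d) = 1/(d + r)
j(-28/19 + c(3, 6)/(-3))² = (-28/19 + 1/((6 + 3)*(-3)))² = (-28*1/19 - ⅓/9)² = (-28/19 + (⅑)*(-⅓))² = (-28/19 - 1/27)² = (-775/513)² = 600625/263169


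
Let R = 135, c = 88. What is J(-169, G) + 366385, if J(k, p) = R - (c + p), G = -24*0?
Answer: 366432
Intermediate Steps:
G = 0
J(k, p) = 47 - p (J(k, p) = 135 - (88 + p) = 135 + (-88 - p) = 47 - p)
J(-169, G) + 366385 = (47 - 1*0) + 366385 = (47 + 0) + 366385 = 47 + 366385 = 366432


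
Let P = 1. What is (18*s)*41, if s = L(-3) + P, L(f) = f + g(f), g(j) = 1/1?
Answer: -738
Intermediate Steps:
g(j) = 1
L(f) = 1 + f (L(f) = f + 1 = 1 + f)
s = -1 (s = (1 - 3) + 1 = -2 + 1 = -1)
(18*s)*41 = (18*(-1))*41 = -18*41 = -738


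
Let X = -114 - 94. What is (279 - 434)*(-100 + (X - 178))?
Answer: 75330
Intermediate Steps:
X = -208
(279 - 434)*(-100 + (X - 178)) = (279 - 434)*(-100 + (-208 - 178)) = -155*(-100 - 386) = -155*(-486) = 75330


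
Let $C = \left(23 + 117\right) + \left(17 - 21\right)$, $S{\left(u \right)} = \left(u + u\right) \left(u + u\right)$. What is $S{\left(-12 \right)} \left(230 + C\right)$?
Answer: $210816$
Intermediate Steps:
$S{\left(u \right)} = 4 u^{2}$ ($S{\left(u \right)} = 2 u 2 u = 4 u^{2}$)
$C = 136$ ($C = 140 + \left(17 - 21\right) = 140 - 4 = 136$)
$S{\left(-12 \right)} \left(230 + C\right) = 4 \left(-12\right)^{2} \left(230 + 136\right) = 4 \cdot 144 \cdot 366 = 576 \cdot 366 = 210816$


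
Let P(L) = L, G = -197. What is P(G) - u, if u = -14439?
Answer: 14242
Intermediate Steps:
P(G) - u = -197 - 1*(-14439) = -197 + 14439 = 14242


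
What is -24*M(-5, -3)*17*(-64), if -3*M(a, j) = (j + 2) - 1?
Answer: 17408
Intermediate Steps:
M(a, j) = -⅓ - j/3 (M(a, j) = -((j + 2) - 1)/3 = -((2 + j) - 1)/3 = -(1 + j)/3 = -⅓ - j/3)
-24*M(-5, -3)*17*(-64) = -24*(-⅓ - ⅓*(-3))*17*(-64) = -24*(-⅓ + 1)*17*(-64) = -16*17*(-64) = -24*34/3*(-64) = -272*(-64) = 17408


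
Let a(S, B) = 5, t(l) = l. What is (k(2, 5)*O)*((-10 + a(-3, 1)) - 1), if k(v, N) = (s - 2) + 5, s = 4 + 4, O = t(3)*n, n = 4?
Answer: -792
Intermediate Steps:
O = 12 (O = 3*4 = 12)
s = 8
k(v, N) = 11 (k(v, N) = (8 - 2) + 5 = 6 + 5 = 11)
(k(2, 5)*O)*((-10 + a(-3, 1)) - 1) = (11*12)*((-10 + 5) - 1) = 132*(-5 - 1) = 132*(-6) = -792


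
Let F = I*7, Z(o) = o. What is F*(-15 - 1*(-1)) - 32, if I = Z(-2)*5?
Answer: 948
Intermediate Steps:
I = -10 (I = -2*5 = -10)
F = -70 (F = -10*7 = -70)
F*(-15 - 1*(-1)) - 32 = -70*(-15 - 1*(-1)) - 32 = -70*(-15 + 1) - 32 = -70*(-14) - 32 = 980 - 32 = 948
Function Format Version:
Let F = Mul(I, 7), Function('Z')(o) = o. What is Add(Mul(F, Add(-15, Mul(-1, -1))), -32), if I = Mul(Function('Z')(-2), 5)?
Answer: 948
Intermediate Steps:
I = -10 (I = Mul(-2, 5) = -10)
F = -70 (F = Mul(-10, 7) = -70)
Add(Mul(F, Add(-15, Mul(-1, -1))), -32) = Add(Mul(-70, Add(-15, Mul(-1, -1))), -32) = Add(Mul(-70, Add(-15, 1)), -32) = Add(Mul(-70, -14), -32) = Add(980, -32) = 948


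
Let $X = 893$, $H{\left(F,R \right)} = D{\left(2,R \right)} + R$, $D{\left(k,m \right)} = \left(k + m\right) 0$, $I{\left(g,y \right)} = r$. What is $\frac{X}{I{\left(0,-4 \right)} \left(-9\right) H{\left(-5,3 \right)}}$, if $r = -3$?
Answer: $\frac{893}{81} \approx 11.025$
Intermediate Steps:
$I{\left(g,y \right)} = -3$
$D{\left(k,m \right)} = 0$
$H{\left(F,R \right)} = R$ ($H{\left(F,R \right)} = 0 + R = R$)
$\frac{X}{I{\left(0,-4 \right)} \left(-9\right) H{\left(-5,3 \right)}} = \frac{893}{\left(-3\right) \left(-9\right) 3} = \frac{893}{27 \cdot 3} = \frac{893}{81}$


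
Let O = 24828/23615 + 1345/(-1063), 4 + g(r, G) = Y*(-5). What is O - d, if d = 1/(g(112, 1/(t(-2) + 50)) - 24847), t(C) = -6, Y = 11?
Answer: -133720391221/625208966970 ≈ -0.21388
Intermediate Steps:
g(r, G) = -59 (g(r, G) = -4 + 11*(-5) = -4 - 55 = -59)
d = -1/24906 (d = 1/(-59 - 24847) = 1/(-24906) = -1/24906 ≈ -4.0151e-5)
O = -5370011/25102745 (O = 24828*(1/23615) + 1345*(-1/1063) = 24828/23615 - 1345/1063 = -5370011/25102745 ≈ -0.21392)
O - d = -5370011/25102745 - 1*(-1/24906) = -5370011/25102745 + 1/24906 = -133720391221/625208966970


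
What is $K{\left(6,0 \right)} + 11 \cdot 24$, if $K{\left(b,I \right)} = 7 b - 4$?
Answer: $302$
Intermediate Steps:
$K{\left(b,I \right)} = -4 + 7 b$
$K{\left(6,0 \right)} + 11 \cdot 24 = \left(-4 + 7 \cdot 6\right) + 11 \cdot 24 = \left(-4 + 42\right) + 264 = 38 + 264 = 302$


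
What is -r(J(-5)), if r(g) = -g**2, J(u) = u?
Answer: 25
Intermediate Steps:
-r(J(-5)) = -(-1)*(-5)**2 = -(-1)*25 = -1*(-25) = 25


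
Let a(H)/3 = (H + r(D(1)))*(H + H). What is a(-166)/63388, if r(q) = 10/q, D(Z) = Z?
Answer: 2988/1219 ≈ 2.4512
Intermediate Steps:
a(H) = 6*H*(10 + H) (a(H) = 3*((H + 10/1)*(H + H)) = 3*((H + 10*1)*(2*H)) = 3*((H + 10)*(2*H)) = 3*((10 + H)*(2*H)) = 3*(2*H*(10 + H)) = 6*H*(10 + H))
a(-166)/63388 = (6*(-166)*(10 - 166))/63388 = (6*(-166)*(-156))*(1/63388) = 155376*(1/63388) = 2988/1219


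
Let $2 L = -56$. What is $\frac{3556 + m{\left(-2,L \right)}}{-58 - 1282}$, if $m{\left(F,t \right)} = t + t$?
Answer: $- \frac{175}{67} \approx -2.6119$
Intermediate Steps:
$L = -28$ ($L = \frac{1}{2} \left(-56\right) = -28$)
$m{\left(F,t \right)} = 2 t$
$\frac{3556 + m{\left(-2,L \right)}}{-58 - 1282} = \frac{3556 + 2 \left(-28\right)}{-58 - 1282} = \frac{3556 - 56}{-1340} = 3500 \left(- \frac{1}{1340}\right) = - \frac{175}{67}$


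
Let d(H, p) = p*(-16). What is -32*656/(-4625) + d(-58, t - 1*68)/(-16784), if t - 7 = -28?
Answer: 21608983/4851625 ≈ 4.4540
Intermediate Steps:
t = -21 (t = 7 - 28 = -21)
d(H, p) = -16*p
-32*656/(-4625) + d(-58, t - 1*68)/(-16784) = -32*656/(-4625) - 16*(-21 - 1*68)/(-16784) = -20992*(-1/4625) - 16*(-21 - 68)*(-1/16784) = 20992/4625 - 16*(-89)*(-1/16784) = 20992/4625 + 1424*(-1/16784) = 20992/4625 - 89/1049 = 21608983/4851625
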